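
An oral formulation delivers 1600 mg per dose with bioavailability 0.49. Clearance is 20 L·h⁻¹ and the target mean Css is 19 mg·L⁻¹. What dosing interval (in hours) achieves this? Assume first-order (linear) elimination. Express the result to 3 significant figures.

2.06 h

F·D/τ = CL·Css → τ = F·D / (CL·Css).
τ = 0.49 × 1600 / (20 × 19) = 2.063 h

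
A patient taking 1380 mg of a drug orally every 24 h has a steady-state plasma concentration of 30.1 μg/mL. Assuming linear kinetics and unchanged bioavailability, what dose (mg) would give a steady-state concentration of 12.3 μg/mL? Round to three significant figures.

564 mg

With linear kinetics, Css is proportional to dose rate (D/τ) at fixed clearance.
D₂ = D₁ × (Css,target / Css,current) = 1380 × 12.3/30.1 = 563.9 mg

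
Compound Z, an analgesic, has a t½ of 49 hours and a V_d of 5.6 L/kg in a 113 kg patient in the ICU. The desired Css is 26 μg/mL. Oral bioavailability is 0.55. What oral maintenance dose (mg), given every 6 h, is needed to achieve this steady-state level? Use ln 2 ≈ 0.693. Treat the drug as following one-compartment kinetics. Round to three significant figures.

Vd = 5.6 L/kg × 113 kg = 632.8 L
CL = ln 2 · Vd / t½ = 0.693 × 632.8 / 49 = 8.950 L/h
D = CL × Css × τ / F = 8.950 × 26 × 6 / 0.55 = 2539 mg

2540 mg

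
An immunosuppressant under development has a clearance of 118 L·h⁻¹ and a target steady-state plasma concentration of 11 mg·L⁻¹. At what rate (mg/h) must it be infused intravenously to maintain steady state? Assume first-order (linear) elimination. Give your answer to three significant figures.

R₀ = 118.0 × 11 = 1298 mg/h

1300 mg/h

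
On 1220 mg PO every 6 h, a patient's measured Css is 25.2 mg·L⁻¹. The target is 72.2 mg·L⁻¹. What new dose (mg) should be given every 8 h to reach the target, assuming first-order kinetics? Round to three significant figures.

For first-order elimination, Css ∝ F·D/(CL·τ); F and CL are unchanged, so Css ∝ D/τ.
D₂ = D₁ × (Css,target / Css,current) × (τ₂/τ₁) = 1220 × (72.2/25.2) × (8/6) = 4661 mg

4660 mg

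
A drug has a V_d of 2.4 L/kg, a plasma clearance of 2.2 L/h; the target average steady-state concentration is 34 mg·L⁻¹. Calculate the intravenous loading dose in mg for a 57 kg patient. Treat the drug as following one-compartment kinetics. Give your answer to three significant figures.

4650 mg

Vd(total) = 57 kg × 2.4 L/kg = 136.8 L
The loading dose fills Vd to the target concentration; clearance is irrelevant here.
LD = Vd × C = 136.8 × 34.00 = 4651 mg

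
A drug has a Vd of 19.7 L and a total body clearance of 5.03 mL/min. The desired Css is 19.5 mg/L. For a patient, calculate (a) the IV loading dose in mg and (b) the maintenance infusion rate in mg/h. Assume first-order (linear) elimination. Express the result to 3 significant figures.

(a) 384 mg; (b) 5.89 mg/h

Loading: fill Vd to C_target → 19.70 L × 19.5 mg/L = 384.2 mg
CL = 5.03 mL/min = 5.03 × 0.06 = 0.3018 L/h
Maintenance infusion rate = CL × Css = 0.3018 × 19.5 = 5.885 mg/h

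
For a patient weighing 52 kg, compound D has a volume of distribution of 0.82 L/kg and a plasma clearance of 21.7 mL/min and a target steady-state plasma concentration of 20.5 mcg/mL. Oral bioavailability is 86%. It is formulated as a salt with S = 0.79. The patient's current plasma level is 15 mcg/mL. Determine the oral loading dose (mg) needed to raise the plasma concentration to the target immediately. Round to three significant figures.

Vd = 0.82 L/kg × 52 kg = 42.64 L
Concentration deficit ΔC = 20.5 − 15 = 5.500 mg/L
LD = Vd × ΔC / F / S = 42.64 × 5.500 / 0.86 / 0.79 = 345.2 mg

345 mg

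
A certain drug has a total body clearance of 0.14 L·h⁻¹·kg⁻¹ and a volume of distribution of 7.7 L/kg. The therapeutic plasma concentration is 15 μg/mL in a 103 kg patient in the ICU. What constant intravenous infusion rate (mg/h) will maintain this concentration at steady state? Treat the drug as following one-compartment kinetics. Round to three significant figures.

216 mg/h

CL = 0.14 L·h⁻¹·kg⁻¹ × 103 kg = 14.42 L/h
At steady state, infusion rate equals elimination rate: rate in = CL × Css.
R₀ = 14.42 × 15 = 216.3 mg/h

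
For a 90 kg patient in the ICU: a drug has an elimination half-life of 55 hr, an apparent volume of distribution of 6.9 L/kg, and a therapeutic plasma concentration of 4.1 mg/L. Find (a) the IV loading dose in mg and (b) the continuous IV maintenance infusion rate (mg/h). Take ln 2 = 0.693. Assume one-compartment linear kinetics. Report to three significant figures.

(a) 2550 mg; (b) 32.1 mg/h

Total Vd = 6.9 × 90 = 621.0 L
LD = Vd × C = 621.0 × 4.1 = 2546 mg
CL = 0.693 × Vd / t½ = 0.693 × 621.0 / 55 = 7.825 L/h
Infusion rate = CL × Css = 7.825 × 4.1 = 32.08 mg/h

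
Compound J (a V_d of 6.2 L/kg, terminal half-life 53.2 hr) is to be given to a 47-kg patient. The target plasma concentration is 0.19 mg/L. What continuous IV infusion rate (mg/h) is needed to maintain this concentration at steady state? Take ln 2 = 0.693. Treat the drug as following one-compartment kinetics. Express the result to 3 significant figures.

0.721 mg/h

Total Vd = 6.2 × 47 = 291.4 L
CL = 0.693 × Vd / t½ = 0.693 × 291.4 / 53.2 = 3.796 L/h
Infusion rate = CL × Css = 3.796 × 0.19 = 0.7212 mg/h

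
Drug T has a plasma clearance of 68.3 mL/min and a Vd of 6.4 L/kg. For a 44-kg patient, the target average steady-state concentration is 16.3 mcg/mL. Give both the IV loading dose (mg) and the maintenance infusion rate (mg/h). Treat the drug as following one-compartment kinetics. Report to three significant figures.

(a) 4590 mg; (b) 66.8 mg/h

Vd(total) = 44 kg × 6.4 L/kg = 281.6 L
Loading dose = Vd × C = 281.6 × 16.3 = 4590 mg
CL = 68.3 mL/min × 60/1000 = 4.098 L/h
Maintenance: replace elimination → rate = CL × Css = 4.098 × 16.3 = 66.80 mg/h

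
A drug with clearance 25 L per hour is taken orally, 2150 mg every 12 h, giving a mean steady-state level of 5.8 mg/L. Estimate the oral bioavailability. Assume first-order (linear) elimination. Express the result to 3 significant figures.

0.809

F·D/τ = CL·Css at steady state → F = CL·Css·τ / D.
F = 25 × 5.8 × 12 / 2150 = 0.809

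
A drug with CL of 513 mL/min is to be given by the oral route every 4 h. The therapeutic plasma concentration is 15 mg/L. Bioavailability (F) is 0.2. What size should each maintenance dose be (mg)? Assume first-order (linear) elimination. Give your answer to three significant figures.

CL = 513 mL/min × 60/1000 = 30.78 L/h
D = CL × Css × τ / F = 30.78 × 15 × 4 / 0.2 = 9234 mg

9230 mg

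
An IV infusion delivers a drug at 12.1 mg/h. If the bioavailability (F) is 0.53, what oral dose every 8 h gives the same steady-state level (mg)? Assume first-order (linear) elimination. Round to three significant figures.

183 mg

To maintain the same Css, the systemic dosing rate must be unchanged: F·D/τ = infusion rate.
D = rate × τ / F = 12.1 × 8 / 0.53 = 182.6 mg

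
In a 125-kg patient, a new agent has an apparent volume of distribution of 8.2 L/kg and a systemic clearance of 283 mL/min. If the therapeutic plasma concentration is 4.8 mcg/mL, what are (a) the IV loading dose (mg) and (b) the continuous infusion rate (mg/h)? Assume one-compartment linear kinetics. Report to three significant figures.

Vd = 8.2 L/kg × 125 kg = 1025 L
LD = Vd · C_target = 1025 × 4.8 = 4920 mg
CL = 283 mL/min = 283 × 0.06 = 16.98 L/h
Maintenance infusion rate = CL × Css = 16.98 × 4.8 = 81.50 mg/h

(a) 4920 mg; (b) 81.5 mg/h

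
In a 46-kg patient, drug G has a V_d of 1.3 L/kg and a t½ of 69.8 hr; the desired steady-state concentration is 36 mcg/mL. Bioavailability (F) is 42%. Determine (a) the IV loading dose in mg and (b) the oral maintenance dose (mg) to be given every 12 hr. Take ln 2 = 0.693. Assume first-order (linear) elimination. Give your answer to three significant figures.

(a) 2150 mg; (b) 611 mg

Total Vd = 1.3 × 46 = 59.80 L
LD = Vd × C = 59.80 × 36 = 2153 mg
CL = 0.693 × Vd / t½ = 0.693 × 59.80 / 69.8 = 0.5937 L/h
D = CL × Css × τ / F = 0.5937 × 36 × 12 / 0.42 = 610.7 mg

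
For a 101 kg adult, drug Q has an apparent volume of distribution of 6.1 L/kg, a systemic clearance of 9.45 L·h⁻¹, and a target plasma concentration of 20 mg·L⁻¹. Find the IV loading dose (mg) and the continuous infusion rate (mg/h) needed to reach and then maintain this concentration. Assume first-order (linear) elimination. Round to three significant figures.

Vd(total) = 101 kg × 6.1 L/kg = 616.1 L
Loading: fill Vd to C_target → 616.1 L × 20 mg/L = 12320 mg
Maintenance infusion rate = CL × Css = 9.450 × 20 = 189.0 mg/h

(a) 12300 mg; (b) 189 mg/h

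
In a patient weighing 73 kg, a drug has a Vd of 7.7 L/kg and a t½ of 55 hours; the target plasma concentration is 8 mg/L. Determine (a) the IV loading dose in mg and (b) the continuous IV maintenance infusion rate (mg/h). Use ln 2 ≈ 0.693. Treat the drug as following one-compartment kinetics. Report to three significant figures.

Vd(total) = 73 kg × 7.7 L/kg = 562.1 L
LD = Vd × C = 562.1 × 8 = 4497 mg
CL = 0.693 × Vd / t½ = 0.693 × 562.1 / 55 = 7.082 L/h
Infusion rate = CL × Css = 7.082 × 8 = 56.66 mg/h

(a) 4500 mg; (b) 56.7 mg/h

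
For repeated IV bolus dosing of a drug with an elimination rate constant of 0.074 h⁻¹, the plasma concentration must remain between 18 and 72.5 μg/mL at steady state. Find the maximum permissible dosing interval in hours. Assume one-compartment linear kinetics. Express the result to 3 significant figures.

Between IV bolus doses, concentration decays as C = C₀·e^(−kτ), so C_peak/C_trough = e^(kτ).
τ_max = ln(C_peak/C_trough) / k = ln(72.5/18) / 0.07400 = 1.393 / 0.07400 = 18.82 h

18.8 h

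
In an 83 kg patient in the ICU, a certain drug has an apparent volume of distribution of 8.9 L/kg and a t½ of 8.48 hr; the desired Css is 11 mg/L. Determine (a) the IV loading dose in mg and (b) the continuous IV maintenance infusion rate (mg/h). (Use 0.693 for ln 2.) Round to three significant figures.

(a) 8130 mg; (b) 664 mg/h

Total Vd = 8.9 × 83 = 738.7 L
LD = Vd × C = 738.7 × 11 = 8126 mg
CL = 0.693 × Vd / t½ = 0.693 × 738.7 / 8.48 = 60.37 L/h
Infusion rate = CL × Css = 60.37 × 11 = 664.1 mg/h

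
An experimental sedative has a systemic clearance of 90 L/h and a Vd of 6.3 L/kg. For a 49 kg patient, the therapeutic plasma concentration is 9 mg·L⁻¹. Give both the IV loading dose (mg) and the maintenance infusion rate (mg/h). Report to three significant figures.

(a) 2780 mg; (b) 810 mg/h

Vd = 6.3 L/kg × 49 kg = 308.7 L
Loading dose = Vd × C = 308.7 × 9 = 2778 mg
Maintenance: replace elimination → rate = CL × Css = 90.00 × 9 = 810.0 mg/h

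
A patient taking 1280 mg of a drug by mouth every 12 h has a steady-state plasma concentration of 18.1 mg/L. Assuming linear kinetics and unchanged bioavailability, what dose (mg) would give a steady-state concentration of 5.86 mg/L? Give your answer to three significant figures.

414 mg

For first-order elimination, Css ∝ F·D/(CL·τ); F and CL are unchanged, so Css ∝ D/τ.
D₂ = D₁ × (Css,target / Css,current) = 1280 × 5.86/18.1 = 414.4 mg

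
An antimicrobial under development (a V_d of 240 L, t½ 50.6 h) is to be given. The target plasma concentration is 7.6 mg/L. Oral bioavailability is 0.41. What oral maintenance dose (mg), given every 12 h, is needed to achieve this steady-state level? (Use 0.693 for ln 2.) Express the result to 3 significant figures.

CL = 0.693 × Vd / t½ = 0.693 × 240.0 / 50.6 = 3.287 L/h
D = CL × Css × τ / F = 3.287 × 7.6 × 12 / 0.41 = 731.2 mg

731 mg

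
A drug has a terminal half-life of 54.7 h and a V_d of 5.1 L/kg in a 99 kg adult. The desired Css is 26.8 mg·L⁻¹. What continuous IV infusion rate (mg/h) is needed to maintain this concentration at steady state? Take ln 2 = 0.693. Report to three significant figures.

Vd(total) = 99 kg × 5.1 L/kg = 504.9 L
k = 0.693/54.7 = 0.01267 h⁻¹, so CL = k·Vd = 0.01267 × 504.9 = 6.397 L/h
Infusion rate = CL × Css = 6.397 × 26.8 = 171.4 mg/h

171 mg/h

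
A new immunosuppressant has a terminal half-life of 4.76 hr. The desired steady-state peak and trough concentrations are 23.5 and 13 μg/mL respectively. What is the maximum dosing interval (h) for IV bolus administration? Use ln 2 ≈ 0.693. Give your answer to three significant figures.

k = 0.693 / t½ = 0.693 / 4.76 = 0.1456 h⁻¹
Between IV bolus doses, concentration decays as C = C₀·e^(−kτ), so C_peak/C_trough = e^(kτ).
τ_max = ln(C_peak/C_trough) / k = ln(23.5/13) / 0.1456 = 0.5921 / 0.1456 = 4.067 h

4.07 h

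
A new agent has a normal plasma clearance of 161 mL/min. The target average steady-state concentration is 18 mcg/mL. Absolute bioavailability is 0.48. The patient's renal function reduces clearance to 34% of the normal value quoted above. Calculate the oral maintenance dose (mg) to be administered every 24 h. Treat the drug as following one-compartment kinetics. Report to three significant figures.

CL = 161 mL/min × 60/1000 = 9.660 L/h
Patient clearance = 0.34 × 9.660 = 3.284 L/h
D = CL × Css × τ / F = 3.284 × 18 × 24 / 0.48 = 2956 mg

2960 mg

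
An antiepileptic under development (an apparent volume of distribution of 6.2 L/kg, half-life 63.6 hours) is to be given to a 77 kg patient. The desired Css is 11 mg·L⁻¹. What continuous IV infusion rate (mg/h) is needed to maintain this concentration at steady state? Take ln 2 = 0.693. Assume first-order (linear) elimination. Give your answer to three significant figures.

Total Vd = 6.2 × 77 = 477.4 L
k = 0.693/63.6 = 0.01090 h⁻¹, so CL = k·Vd = 0.01090 × 477.4 = 5.204 L/h
Infusion rate = CL × Css = 5.204 × 11 = 57.24 mg/h

57.2 mg/h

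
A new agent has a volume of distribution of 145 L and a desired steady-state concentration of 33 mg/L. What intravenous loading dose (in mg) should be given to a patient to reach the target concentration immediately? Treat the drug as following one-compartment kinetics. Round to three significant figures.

The loading dose fills Vd to the target concentration.
LD = Vd × C = 145.0 × 33.00 = 4785 mg

4790 mg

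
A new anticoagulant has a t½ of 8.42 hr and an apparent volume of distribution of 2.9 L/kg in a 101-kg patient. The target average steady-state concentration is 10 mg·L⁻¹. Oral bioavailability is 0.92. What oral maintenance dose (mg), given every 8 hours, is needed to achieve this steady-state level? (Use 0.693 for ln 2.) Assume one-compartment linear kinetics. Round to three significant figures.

2100 mg

Total Vd = 2.9 × 101 = 292.9 L
CL = ln 2 · Vd / t½ = 0.693 × 292.9 / 8.42 = 24.11 L/h
D = CL × Css × τ / F = 24.11 × 10 × 8 / 0.92 = 2097 mg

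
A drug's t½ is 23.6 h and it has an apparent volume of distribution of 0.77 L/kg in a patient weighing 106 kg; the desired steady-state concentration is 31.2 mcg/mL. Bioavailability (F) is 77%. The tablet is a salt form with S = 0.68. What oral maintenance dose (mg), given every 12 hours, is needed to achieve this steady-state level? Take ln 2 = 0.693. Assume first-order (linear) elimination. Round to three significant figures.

1710 mg

Vd(total) = 106 kg × 0.77 L/kg = 81.62 L
k = 0.693/23.6 = 0.02936 h⁻¹, so CL = k·Vd = 0.02936 × 81.62 = 2.396 L/h
D = CL × Css × τ / F / S = 2.396 × 31.2 × 12 / 0.77 / 0.68 = 1713 mg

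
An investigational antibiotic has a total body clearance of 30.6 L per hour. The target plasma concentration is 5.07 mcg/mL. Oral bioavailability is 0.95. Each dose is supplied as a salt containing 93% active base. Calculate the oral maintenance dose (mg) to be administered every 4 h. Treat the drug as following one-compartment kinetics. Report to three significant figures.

D = CL × Css × τ / F / S = 30.60 × 5.07 × 4 / 0.95 / 0.93 = 702.4 mg

702 mg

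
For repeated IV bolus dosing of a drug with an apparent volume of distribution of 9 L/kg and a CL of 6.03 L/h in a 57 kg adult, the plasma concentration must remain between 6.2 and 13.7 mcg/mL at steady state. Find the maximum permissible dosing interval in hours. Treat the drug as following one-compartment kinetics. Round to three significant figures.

67.5 h

Vd = 9 L/kg × 57 kg = 513.0 L
k = CL / Vd = 6.030 / 513.0 = 0.01175 h⁻¹
Between IV bolus doses, concentration decays as C = C₀·e^(−kτ), so C_peak/C_trough = e^(kτ).
τ_max = ln(C_peak/C_trough) / k = ln(13.7/6.2) / 0.01175 = 0.7928 / 0.01175 = 67.47 h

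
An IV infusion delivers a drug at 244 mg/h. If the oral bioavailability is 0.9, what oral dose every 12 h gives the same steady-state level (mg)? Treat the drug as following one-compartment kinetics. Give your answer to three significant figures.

3250 mg

To maintain the same Css, the systemic dosing rate must be unchanged: F·D/τ = infusion rate.
D = rate × τ / F = 244 × 12 / 0.9 = 3253 mg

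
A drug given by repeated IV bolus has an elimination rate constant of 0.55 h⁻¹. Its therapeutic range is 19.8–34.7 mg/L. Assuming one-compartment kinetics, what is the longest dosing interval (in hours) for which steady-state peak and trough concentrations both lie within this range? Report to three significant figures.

Between IV bolus doses, concentration decays as C = C₀·e^(−kτ), so C_peak/C_trough = e^(kτ).
τ_max = ln(C_peak/C_trough) / k = ln(34.7/19.8) / 0.5500 = 0.5611 / 0.5500 = 1.020 h

1.02 h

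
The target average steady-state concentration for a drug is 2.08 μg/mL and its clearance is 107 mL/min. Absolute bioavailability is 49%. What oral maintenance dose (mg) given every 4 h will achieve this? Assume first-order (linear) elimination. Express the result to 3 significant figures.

CL = 107 mL/min × 60/1000 = 6.420 L/h
D = CL × Css × τ / F = 6.420 × 2.08 × 4 / 0.49 = 109.0 mg

109 mg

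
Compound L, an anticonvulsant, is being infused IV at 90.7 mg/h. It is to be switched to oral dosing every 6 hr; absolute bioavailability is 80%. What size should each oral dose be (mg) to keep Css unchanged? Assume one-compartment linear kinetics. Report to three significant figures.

680 mg

To maintain the same Css, the systemic dosing rate must be unchanged: F·D/τ = infusion rate.
D = rate × τ / F = 90.7 × 6 / 0.8 = 680.3 mg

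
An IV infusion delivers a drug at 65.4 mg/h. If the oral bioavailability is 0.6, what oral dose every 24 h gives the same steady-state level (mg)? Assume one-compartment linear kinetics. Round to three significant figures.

2620 mg

To maintain the same Css, the systemic dosing rate must be unchanged: F·D/τ = infusion rate.
D = rate × τ / F = 65.4 × 24 / 0.6 = 2616 mg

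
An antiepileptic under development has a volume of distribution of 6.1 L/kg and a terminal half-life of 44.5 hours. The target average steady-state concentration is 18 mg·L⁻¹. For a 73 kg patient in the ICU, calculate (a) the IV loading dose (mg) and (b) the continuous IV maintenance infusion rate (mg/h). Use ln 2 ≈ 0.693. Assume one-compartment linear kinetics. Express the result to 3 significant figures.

Total Vd = 6.1 × 73 = 445.3 L
LD = Vd × C = 445.3 × 18 = 8015 mg
CL = 0.693 × Vd / t½ = 0.693 × 445.3 / 44.5 = 6.935 L/h
Infusion rate = CL × Css = 6.935 × 18 = 124.8 mg/h

(a) 8020 mg; (b) 125 mg/h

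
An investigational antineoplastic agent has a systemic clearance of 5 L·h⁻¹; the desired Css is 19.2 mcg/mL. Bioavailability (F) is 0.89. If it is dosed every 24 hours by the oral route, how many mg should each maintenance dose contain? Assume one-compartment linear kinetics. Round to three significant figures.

2590 mg

At steady state, dose per interval replaces the amount cleared in that interval: F·D/τ = CL·Css.
D = CL × Css × τ / F = 5.000 × 19.2 × 24 / 0.89 = 2589 mg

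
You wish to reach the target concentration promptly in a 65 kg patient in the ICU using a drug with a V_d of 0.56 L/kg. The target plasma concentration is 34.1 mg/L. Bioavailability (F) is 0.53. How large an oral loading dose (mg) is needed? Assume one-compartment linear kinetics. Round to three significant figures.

Vd(total) = 65 kg × 0.56 L/kg = 36.40 L
LD = Vd × C / F = 36.40 × 34.10 / 0.53 = 2342 mg

2340 mg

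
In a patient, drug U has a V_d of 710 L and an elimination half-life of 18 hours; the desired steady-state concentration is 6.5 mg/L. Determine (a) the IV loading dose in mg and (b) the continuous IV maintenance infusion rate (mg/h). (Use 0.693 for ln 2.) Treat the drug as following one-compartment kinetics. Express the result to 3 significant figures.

(a) 4620 mg; (b) 178 mg/h

LD = Vd × C = 710.0 × 6.5 = 4615 mg
CL = 0.693 × Vd / t½ = 0.693 × 710.0 / 18 = 27.34 L/h
Infusion rate = CL × Css = 27.34 × 6.5 = 177.7 mg/h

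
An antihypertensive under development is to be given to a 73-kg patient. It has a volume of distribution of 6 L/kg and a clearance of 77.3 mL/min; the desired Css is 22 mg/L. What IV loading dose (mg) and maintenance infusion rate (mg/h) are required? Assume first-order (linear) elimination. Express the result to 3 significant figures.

Vd = 6 L/kg × 73 kg = 438.0 L
Loading dose = Vd × C = 438.0 × 22 = 9636 mg
Convert clearance: 77.3 mL/min × 60 min/h ÷ 1000 mL/L = 4.638 L/h
Maintenance infusion rate = CL × Css = 4.638 × 22 = 102.0 mg/h

(a) 9640 mg; (b) 102 mg/h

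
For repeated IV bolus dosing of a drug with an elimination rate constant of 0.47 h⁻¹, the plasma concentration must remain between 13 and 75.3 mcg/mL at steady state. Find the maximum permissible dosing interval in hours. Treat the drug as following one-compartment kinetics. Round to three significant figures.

Between IV bolus doses, concentration decays as C = C₀·e^(−kτ), so C_peak/C_trough = e^(kτ).
τ_max = ln(C_peak/C_trough) / k = ln(75.3/13) / 0.4700 = 1.757 / 0.4700 = 3.738 h

3.74 h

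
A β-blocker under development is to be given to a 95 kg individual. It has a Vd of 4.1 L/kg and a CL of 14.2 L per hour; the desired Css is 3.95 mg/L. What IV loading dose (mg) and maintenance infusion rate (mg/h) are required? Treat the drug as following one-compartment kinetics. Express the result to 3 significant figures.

Total Vd = 4.1 × 95 = 389.5 L
LD = Vd · C_target = 389.5 × 3.95 = 1539 mg
Maintenance: replace elimination → rate = CL × Css = 14.20 × 3.95 = 56.09 mg/h

(a) 1540 mg; (b) 56.1 mg/h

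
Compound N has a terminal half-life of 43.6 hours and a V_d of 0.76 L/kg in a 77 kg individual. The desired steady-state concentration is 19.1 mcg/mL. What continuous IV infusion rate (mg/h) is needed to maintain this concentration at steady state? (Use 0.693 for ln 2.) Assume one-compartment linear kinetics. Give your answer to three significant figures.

17.8 mg/h

Total Vd = 0.76 × 77 = 58.52 L
k = 0.693/43.6 = 0.01589 h⁻¹, so CL = k·Vd = 0.01589 × 58.52 = 0.9299 L/h
Infusion rate = CL × Css = 0.9299 × 19.1 = 17.76 mg/h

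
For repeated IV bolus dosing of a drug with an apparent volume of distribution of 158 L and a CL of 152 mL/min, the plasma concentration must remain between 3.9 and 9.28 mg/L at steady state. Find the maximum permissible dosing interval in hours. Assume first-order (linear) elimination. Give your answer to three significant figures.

CL = 152 mL/min = 152 × 0.06 = 9.120 L/h
k = CL / Vd = 9.120 / 158.0 = 0.05772 h⁻¹
Between IV bolus doses, concentration decays as C = C₀·e^(−kτ), so C_peak/C_trough = e^(kτ).
τ_max = ln(C_peak/C_trough) / k = ln(9.28/3.9) / 0.05772 = 0.8669 / 0.05772 = 15.02 h

15.0 h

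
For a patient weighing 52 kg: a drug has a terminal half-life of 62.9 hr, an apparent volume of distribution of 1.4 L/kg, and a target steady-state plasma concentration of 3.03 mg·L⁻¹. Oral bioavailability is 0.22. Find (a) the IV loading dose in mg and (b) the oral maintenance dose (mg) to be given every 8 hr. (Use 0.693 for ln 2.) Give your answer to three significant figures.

Vd(total) = 52 kg × 1.4 L/kg = 72.80 L
LD = Vd × C = 72.80 × 3.03 = 220.6 mg
CL = 0.693 × Vd / t½ = 0.693 × 72.80 / 62.9 = 0.8021 L/h
D = CL × Css × τ / F = 0.8021 × 3.03 × 8 / 0.22 = 88.38 mg

(a) 221 mg; (b) 88.4 mg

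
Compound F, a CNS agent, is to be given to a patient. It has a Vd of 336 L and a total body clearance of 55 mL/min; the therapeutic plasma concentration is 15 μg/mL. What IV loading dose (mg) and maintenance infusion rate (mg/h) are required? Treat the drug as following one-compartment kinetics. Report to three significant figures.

Loading dose = Vd × C = 336.0 × 15 = 5040 mg
Convert clearance: 55 mL/min × 60 min/h ÷ 1000 mL/L = 3.300 L/h
Maintenance infusion rate = CL × Css = 3.300 × 15 = 49.50 mg/h

(a) 5040 mg; (b) 49.5 mg/h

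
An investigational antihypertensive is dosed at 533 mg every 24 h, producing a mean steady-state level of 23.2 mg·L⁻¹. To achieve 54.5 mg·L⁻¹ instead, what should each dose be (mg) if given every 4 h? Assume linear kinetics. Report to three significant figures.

209 mg

For first-order elimination, Css ∝ F·D/(CL·τ); F and CL are unchanged, so Css ∝ D/τ.
D₂ = D₁ × (Css,target / Css,current) × (τ₂/τ₁) = 533 × (54.5/23.2) × (4/24) = 208.7 mg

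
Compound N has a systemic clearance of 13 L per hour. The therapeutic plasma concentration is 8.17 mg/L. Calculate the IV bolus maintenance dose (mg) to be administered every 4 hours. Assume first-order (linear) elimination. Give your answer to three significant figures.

425 mg

At steady state, dose per interval replaces the amount cleared in that interval: D/τ = CL·Css.
D = CL × Css × τ = 13.00 × 8.17 × 4 = 424.8 mg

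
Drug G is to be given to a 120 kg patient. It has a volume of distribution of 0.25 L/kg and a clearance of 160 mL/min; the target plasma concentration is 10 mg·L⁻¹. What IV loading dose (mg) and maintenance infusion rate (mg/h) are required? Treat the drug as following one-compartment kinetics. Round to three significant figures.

Total Vd = 0.25 × 120 = 30.00 L
LD = Vd · C_target = 30.00 × 10 = 300.0 mg
CL = 160 mL/min × 60/1000 = 9.600 L/h
Infusion rate = 9.600 L/h × 10 mg/L = 96.00 mg/h

(a) 300 mg; (b) 96.0 mg/h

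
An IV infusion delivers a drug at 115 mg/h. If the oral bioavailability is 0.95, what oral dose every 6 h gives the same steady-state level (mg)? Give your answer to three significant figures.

726 mg

To maintain the same Css, the systemic dosing rate must be unchanged: F·D/τ = infusion rate.
D = rate × τ / F = 115 × 6 / 0.95 = 726.3 mg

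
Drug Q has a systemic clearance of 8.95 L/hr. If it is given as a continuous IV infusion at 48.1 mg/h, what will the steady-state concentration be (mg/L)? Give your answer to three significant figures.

Css = rate / CL = 48.1 / 8.950 = 5.374 mg/L

5.37 mg/L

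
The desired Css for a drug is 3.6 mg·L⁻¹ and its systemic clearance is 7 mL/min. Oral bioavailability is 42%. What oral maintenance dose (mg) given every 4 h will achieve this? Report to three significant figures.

Convert clearance: 7 mL/min × 60 min/h ÷ 1000 mL/L = 0.4200 L/h
D = CL × Css × τ / F = 0.4200 × 3.6 × 4 / 0.42 = 14.40 mg

14.4 mg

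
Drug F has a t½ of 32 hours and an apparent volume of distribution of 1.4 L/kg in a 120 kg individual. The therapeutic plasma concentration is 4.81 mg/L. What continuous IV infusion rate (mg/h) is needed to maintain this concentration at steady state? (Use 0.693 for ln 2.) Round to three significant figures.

17.5 mg/h

Vd = 1.4 L/kg × 120 kg = 168.0 L
CL = ln 2 · Vd / t½ = 0.693 × 168.0 / 32 = 3.638 L/h
Infusion rate = CL × Css = 3.638 × 4.81 = 17.50 mg/h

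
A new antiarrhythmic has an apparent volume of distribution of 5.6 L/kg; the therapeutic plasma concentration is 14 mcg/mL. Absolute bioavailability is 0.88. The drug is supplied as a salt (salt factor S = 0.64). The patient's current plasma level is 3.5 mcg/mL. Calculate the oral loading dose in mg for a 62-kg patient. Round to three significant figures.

6470 mg

Vd(total) = 62 kg × 5.6 L/kg = 347.2 L
The loading dose fills Vd to the target concentration.
Concentration deficit ΔC = 14 − 3.5 = 10.50 mg/L
LD = Vd × ΔC / F / S = 347.2 × 10.50 / 0.88 / 0.64 = 6473 mg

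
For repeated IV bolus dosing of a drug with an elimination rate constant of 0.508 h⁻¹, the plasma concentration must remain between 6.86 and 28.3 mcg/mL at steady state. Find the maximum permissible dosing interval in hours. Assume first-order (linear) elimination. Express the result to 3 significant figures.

Between IV bolus doses, concentration decays as C = C₀·e^(−kτ), so C_peak/C_trough = e^(kτ).
τ_max = ln(C_peak/C_trough) / k = ln(28.3/6.86) / 0.5080 = 1.417 / 0.5080 = 2.789 h

2.79 h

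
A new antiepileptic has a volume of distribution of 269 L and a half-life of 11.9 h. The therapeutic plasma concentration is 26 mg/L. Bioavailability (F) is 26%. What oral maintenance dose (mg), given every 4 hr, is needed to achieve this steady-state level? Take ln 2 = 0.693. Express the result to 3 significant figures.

CL = 0.693 × Vd / t½ = 0.693 × 269.0 / 11.9 = 15.67 L/h
D = CL × Css × τ / F = 15.67 × 26 × 4 / 0.26 = 6268 mg

6270 mg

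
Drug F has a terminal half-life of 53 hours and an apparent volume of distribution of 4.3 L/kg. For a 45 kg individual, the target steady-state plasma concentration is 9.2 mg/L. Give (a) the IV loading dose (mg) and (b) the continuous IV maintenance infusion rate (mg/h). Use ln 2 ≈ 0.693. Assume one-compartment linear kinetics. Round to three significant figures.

Vd = 4.3 L/kg × 45 kg = 193.5 L
LD = Vd × C = 193.5 × 9.2 = 1780 mg
CL = 0.693 × Vd / t½ = 0.693 × 193.5 / 53 = 2.530 L/h
Infusion rate = CL × Css = 2.530 × 9.2 = 23.28 mg/h

(a) 1780 mg; (b) 23.3 mg/h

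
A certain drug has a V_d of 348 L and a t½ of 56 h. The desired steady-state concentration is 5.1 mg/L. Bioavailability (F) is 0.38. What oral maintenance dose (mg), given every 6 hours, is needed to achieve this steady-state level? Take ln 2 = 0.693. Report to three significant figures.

k = 0.693/56 = 0.01238 h⁻¹, so CL = k·Vd = 0.01238 × 348.0 = 4.308 L/h
D = CL × Css × τ / F = 4.308 × 5.1 × 6 / 0.38 = 346.9 mg

347 mg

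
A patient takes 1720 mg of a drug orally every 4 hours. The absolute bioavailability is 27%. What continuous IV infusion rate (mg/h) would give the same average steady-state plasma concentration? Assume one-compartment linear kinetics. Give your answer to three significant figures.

116 mg/h

Equivalent systemic input: infusion rate = F·D/τ.
Rate = 0.27 × 1720 / 4 = 116.1 mg/h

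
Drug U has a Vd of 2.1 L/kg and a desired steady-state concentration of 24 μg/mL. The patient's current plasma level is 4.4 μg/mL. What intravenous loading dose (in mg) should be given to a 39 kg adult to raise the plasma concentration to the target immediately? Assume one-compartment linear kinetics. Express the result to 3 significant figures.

Vd = 2.1 L/kg × 39 kg = 81.90 L
The loading dose fills Vd to the target concentration.
Concentration deficit ΔC = 24 − 4.4 = 19.60 mg/L
LD = Vd × ΔC = 81.90 × 19.60 = 1605 mg

1610 mg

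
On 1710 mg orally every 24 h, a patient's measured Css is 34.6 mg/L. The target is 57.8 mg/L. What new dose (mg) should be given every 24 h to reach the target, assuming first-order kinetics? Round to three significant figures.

For first-order elimination, Css ∝ F·D/(CL·τ); F and CL are unchanged, so Css ∝ D/τ.
D₂ = D₁ × (Css,target / Css,current) = 1710 × 57.8/34.6 = 2857 mg

2860 mg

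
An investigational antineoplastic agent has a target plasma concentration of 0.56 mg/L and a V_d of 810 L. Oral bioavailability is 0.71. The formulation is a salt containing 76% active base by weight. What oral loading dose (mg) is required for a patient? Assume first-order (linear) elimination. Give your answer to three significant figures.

841 mg

LD = Vd × C / F / S = 810.0 × 0.5600 / 0.71 / 0.76 = 840.6 mg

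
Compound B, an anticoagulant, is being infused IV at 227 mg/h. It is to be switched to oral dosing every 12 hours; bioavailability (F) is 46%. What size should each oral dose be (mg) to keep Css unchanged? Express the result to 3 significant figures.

5920 mg

To maintain the same Css, the systemic dosing rate must be unchanged: F·D/τ = infusion rate.
D = rate × τ / F = 227 × 12 / 0.46 = 5922 mg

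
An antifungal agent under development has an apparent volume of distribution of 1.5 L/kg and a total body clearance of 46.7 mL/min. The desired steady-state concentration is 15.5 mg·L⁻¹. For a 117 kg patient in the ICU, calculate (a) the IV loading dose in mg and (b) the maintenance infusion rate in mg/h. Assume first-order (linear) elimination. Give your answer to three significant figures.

(a) 2720 mg; (b) 43.4 mg/h

Vd(total) = 117 kg × 1.5 L/kg = 175.5 L
Loading: fill Vd to C_target → 175.5 L × 15.5 mg/L = 2720 mg
CL = 46.7 mL/min = 46.7 × 0.06 = 2.802 L/h
Maintenance infusion rate = CL × Css = 2.802 × 15.5 = 43.43 mg/h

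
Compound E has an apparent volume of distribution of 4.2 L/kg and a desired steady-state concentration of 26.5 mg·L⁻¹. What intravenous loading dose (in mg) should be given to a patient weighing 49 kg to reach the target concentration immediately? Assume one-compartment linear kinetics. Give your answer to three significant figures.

5450 mg

Vd = 4.2 L/kg × 49 kg = 205.8 L
LD = Vd × C = 205.8 × 26.50 = 5454 mg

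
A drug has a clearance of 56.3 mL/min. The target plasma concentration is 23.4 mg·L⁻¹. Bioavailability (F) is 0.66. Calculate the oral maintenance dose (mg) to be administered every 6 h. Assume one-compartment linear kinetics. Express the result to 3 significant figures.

CL = 56.3 mL/min = 56.3 × 0.06 = 3.378 L/h
D = CL × Css × τ / F = 3.378 × 23.4 × 6 / 0.66 = 718.6 mg

719 mg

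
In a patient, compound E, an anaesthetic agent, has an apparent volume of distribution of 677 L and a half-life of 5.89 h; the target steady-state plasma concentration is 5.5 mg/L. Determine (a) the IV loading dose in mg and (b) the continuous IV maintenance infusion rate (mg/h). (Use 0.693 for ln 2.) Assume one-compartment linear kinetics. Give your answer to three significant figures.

(a) 3720 mg; (b) 438 mg/h

LD = Vd × C = 677.0 × 5.5 = 3724 mg
CL = 0.693 × Vd / t½ = 0.693 × 677.0 / 5.89 = 79.65 L/h
Infusion rate = CL × Css = 79.65 × 5.5 = 438.1 mg/h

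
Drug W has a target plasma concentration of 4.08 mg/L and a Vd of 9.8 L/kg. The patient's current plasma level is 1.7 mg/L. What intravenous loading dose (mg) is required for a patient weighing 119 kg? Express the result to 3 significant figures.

2780 mg

Vd(total) = 119 kg × 9.8 L/kg = 1166 L
Concentration deficit ΔC = 4.08 − 1.7 = 2.380 mg/L
LD = Vd × ΔC = 1166 × 2.380 = 2775 mg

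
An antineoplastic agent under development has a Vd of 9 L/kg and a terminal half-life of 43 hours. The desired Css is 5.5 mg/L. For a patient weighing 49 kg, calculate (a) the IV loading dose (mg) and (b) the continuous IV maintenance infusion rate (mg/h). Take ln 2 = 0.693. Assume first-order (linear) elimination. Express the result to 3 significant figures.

(a) 2430 mg; (b) 39.1 mg/h

Vd(total) = 49 kg × 9 L/kg = 441.0 L
LD = Vd × C = 441.0 × 5.5 = 2426 mg
CL = 0.693 × Vd / t½ = 0.693 × 441.0 / 43 = 7.107 L/h
Infusion rate = CL × Css = 7.107 × 5.5 = 39.09 mg/h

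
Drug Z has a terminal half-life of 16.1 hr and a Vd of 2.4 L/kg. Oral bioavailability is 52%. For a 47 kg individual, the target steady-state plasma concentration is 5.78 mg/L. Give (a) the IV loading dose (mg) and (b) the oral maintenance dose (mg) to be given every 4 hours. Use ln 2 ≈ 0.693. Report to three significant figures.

(a) 652 mg; (b) 216 mg

Vd(total) = 47 kg × 2.4 L/kg = 112.8 L
LD = Vd × C = 112.8 × 5.78 = 652.0 mg
CL = 0.693 × Vd / t½ = 0.693 × 112.8 / 16.1 = 4.855 L/h
D = CL × Css × τ / F = 4.855 × 5.78 × 4 / 0.52 = 215.9 mg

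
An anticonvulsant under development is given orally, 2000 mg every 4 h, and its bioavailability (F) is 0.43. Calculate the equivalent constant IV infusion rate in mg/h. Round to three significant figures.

215 mg/h

Equivalent systemic input: infusion rate = F·D/τ.
Rate = 0.43 × 2000 / 4 = 215.0 mg/h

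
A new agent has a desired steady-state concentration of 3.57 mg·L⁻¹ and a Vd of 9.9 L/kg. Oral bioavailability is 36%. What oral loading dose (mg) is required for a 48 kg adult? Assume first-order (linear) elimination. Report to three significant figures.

4710 mg

Vd(total) = 48 kg × 9.9 L/kg = 475.2 L
The loading dose fills Vd to the target concentration.
LD = Vd × C / F = 475.2 × 3.570 / 0.36 = 4712 mg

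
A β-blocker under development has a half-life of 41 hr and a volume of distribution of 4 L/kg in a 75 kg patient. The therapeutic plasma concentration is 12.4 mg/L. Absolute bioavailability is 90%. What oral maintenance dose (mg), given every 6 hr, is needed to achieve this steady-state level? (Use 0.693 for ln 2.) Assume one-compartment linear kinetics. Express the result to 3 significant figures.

Vd(total) = 75 kg × 4 L/kg = 300.0 L
CL = 0.693 × Vd / t½ = 0.693 × 300.0 / 41 = 5.071 L/h
D = CL × Css × τ / F = 5.071 × 12.4 × 6 / 0.9 = 419.2 mg

419 mg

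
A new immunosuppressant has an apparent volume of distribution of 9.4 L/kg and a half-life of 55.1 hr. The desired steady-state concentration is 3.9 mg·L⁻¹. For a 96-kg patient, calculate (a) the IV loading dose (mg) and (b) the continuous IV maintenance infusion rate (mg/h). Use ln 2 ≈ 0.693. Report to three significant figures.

Vd = 9.4 L/kg × 96 kg = 902.4 L
LD = Vd × C = 902.4 × 3.9 = 3519 mg
CL = 0.693 × Vd / t½ = 0.693 × 902.4 / 55.1 = 11.35 L/h
Infusion rate = CL × Css = 11.35 × 3.9 = 44.27 mg/h

(a) 3520 mg; (b) 44.3 mg/h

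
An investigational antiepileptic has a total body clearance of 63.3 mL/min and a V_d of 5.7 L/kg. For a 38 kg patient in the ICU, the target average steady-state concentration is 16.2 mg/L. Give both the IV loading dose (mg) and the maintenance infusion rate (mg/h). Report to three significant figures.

Total Vd = 5.7 × 38 = 216.6 L
Loading: fill Vd to C_target → 216.6 L × 16.2 mg/L = 3509 mg
CL = 63.3 mL/min × 60/1000 = 3.798 L/h
Infusion rate = 3.798 L/h × 16.2 mg/L = 61.53 mg/h

(a) 3510 mg; (b) 61.5 mg/h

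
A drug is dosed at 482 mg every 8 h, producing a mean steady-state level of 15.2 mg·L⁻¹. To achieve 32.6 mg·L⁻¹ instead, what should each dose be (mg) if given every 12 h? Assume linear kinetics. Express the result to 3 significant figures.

1550 mg

With linear kinetics, Css is proportional to dose rate (D/τ) at fixed clearance.
D₂ = D₁ × (Css,target / Css,current) × (τ₂/τ₁) = 482 × (32.6/15.2) × (12/8) = 1551 mg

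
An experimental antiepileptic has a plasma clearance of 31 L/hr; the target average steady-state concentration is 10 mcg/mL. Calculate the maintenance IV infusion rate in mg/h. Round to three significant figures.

At steady state, infusion rate equals elimination rate: rate in = CL × Css.
Rate = CL × Css = 31.00 × 10 = 310.0 mg/h

310 mg/h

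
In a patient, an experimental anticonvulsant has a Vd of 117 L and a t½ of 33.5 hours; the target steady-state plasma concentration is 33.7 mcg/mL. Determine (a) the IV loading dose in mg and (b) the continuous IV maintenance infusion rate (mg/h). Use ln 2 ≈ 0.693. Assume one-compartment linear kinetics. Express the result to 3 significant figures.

(a) 3940 mg; (b) 81.6 mg/h

LD = Vd × C = 117.0 × 33.7 = 3943 mg
CL = 0.693 × Vd / t½ = 0.693 × 117.0 / 33.5 = 2.420 L/h
Infusion rate = CL × Css = 2.420 × 33.7 = 81.55 mg/h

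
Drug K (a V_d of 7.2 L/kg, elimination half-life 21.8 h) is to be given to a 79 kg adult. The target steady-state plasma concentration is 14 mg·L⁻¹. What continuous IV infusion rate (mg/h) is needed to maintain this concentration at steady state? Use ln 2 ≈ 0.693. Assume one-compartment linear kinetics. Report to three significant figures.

253 mg/h

Total Vd = 7.2 × 79 = 568.8 L
k = 0.693/21.8 = 0.03179 h⁻¹, so CL = k·Vd = 0.03179 × 568.8 = 18.08 L/h
Infusion rate = CL × Css = 18.08 × 14 = 253.1 mg/h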